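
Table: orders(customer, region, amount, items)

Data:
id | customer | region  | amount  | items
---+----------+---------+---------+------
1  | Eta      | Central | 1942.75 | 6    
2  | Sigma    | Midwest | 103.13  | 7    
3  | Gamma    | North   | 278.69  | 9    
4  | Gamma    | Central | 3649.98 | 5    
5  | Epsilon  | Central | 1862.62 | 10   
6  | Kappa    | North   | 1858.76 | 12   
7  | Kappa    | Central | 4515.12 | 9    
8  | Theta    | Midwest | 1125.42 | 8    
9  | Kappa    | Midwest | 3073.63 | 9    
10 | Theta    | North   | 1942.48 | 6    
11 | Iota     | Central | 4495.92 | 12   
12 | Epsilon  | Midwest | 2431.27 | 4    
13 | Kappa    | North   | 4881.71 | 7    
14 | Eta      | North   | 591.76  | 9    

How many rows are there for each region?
SELECT region, COUNT(*) as count
FROM orders
GROUP BY region

Result:
  Central: 5
  Midwest: 4
  North: 5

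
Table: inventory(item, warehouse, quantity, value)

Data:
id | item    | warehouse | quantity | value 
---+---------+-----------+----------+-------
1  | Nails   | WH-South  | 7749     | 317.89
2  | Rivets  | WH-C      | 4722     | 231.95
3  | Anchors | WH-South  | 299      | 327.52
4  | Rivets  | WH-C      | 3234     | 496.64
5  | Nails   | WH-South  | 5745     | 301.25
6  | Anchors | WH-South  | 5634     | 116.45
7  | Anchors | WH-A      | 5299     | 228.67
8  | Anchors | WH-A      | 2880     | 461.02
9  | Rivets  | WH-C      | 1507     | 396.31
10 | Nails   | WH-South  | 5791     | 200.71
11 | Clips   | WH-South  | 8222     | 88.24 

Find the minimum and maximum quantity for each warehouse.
SELECT warehouse, MIN(quantity), MAX(quantity)
FROM inventory
GROUP BY warehouse

Result:
  WH-A: min=2880, max=5299
  WH-C: min=1507, max=4722
  WH-South: min=299, max=8222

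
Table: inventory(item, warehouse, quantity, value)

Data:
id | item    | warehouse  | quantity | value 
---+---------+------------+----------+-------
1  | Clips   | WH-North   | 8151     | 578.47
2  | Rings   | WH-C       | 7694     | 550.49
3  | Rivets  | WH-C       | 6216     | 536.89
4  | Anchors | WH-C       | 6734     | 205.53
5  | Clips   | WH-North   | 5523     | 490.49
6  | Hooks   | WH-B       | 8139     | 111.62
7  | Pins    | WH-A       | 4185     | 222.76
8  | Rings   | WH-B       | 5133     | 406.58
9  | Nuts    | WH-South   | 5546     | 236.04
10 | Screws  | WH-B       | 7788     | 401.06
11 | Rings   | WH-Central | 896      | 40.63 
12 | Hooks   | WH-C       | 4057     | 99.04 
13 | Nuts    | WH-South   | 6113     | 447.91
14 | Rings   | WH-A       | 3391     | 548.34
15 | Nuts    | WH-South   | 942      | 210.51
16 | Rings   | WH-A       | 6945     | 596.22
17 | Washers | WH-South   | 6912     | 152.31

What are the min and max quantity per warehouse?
SELECT warehouse, MIN(quantity), MAX(quantity)
FROM inventory
GROUP BY warehouse

Result:
  WH-A: min=3391, max=6945
  WH-B: min=5133, max=8139
  WH-C: min=4057, max=7694
  WH-Central: min=896, max=896
  WH-North: min=5523, max=8151
  WH-South: min=942, max=6912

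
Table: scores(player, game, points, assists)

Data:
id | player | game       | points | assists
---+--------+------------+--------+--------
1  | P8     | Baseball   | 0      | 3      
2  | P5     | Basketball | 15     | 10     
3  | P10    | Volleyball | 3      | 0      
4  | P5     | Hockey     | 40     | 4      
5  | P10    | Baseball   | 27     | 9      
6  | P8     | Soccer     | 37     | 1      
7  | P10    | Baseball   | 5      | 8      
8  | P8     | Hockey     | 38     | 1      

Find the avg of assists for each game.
SELECT game, AVG(assists) as result
FROM scores
GROUP BY game

Result:
  Baseball: 6.67
  Basketball: 10.00
  Hockey: 2.50
  Soccer: 1.00
  Volleyball: 0.00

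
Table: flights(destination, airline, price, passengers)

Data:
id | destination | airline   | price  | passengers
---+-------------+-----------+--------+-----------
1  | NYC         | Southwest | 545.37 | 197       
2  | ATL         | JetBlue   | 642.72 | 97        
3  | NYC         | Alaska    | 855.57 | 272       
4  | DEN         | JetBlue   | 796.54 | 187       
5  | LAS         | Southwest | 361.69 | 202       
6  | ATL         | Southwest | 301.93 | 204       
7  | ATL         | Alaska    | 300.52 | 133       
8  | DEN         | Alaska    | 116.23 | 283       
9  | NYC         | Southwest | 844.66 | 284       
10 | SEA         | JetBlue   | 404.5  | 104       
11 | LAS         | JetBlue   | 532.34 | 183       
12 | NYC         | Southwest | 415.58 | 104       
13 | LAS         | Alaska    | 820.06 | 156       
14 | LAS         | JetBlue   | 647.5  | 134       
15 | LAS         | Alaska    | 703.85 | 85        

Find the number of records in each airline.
SELECT airline, COUNT(*) as count
FROM flights
GROUP BY airline

Result:
  Alaska: 5
  JetBlue: 5
  Southwest: 5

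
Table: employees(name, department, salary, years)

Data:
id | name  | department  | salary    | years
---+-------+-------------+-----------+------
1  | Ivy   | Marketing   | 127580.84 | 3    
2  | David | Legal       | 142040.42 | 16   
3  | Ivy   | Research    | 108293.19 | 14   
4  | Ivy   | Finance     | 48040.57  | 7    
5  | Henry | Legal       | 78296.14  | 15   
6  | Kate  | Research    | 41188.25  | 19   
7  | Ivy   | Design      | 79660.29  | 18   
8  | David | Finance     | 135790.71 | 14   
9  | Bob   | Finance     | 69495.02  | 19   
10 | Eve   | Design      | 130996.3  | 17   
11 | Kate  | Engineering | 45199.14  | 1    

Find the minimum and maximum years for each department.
SELECT department, MIN(years), MAX(years)
FROM employees
GROUP BY department

Result:
  Design: min=17, max=18
  Engineering: min=1, max=1
  Finance: min=7, max=19
  Legal: min=15, max=16
  Marketing: min=3, max=3
  Research: min=14, max=19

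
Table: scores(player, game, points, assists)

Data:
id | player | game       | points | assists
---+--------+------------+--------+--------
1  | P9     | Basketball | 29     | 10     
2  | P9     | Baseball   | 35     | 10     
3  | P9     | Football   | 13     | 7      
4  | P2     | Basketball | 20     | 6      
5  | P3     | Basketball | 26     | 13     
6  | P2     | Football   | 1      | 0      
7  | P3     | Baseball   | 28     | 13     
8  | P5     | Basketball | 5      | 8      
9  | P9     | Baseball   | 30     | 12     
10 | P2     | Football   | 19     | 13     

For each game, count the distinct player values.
SELECT game, COUNT(DISTINCT player)
FROM scores
GROUP BY game

Result:
  Baseball: 2 distinct
  Basketball: 4 distinct
  Football: 2 distinct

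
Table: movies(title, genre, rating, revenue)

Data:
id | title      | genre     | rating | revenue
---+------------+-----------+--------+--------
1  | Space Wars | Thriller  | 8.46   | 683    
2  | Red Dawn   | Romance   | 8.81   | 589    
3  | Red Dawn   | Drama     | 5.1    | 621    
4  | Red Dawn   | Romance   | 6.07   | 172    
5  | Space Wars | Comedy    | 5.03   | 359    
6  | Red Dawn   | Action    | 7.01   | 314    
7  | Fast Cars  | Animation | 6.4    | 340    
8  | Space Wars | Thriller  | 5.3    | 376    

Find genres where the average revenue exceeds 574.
SELECT genre, AVG(revenue)
FROM movies
GROUP BY genre
HAVING AVG(revenue) > 574

Result:
  Drama: avg=621.00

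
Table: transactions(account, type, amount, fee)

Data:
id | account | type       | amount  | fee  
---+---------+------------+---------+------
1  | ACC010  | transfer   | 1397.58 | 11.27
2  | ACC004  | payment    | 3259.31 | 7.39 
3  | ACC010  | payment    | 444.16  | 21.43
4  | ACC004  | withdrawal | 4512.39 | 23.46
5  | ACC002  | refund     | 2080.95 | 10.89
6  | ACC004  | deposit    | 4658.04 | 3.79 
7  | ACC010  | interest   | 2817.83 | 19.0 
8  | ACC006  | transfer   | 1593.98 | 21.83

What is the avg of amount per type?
SELECT type, AVG(amount) as result
FROM transactions
GROUP BY type

Result:
  deposit: 4658.04
  interest: 2817.83
  payment: 1851.74
  refund: 2080.95
  transfer: 1495.78
  withdrawal: 4512.39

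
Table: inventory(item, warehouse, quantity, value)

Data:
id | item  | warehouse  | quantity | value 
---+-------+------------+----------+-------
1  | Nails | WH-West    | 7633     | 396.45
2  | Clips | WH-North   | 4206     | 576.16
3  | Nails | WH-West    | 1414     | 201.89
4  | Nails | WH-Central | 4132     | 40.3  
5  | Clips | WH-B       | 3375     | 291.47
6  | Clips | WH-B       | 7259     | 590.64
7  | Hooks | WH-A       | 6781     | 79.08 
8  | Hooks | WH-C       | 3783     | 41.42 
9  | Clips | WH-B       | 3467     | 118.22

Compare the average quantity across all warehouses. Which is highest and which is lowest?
SELECT warehouse, AVG(quantity)
FROM inventory
GROUP BY warehouse
ORDER BY AVG(quantity)

All groups:
  WH-C: 3783.00
  WH-Central: 4132.00
  WH-North: 4206.00
  WH-West: 4523.50
  WH-B: 4700.33
  WH-A: 6781.00

Highest: WH-A (6781.00)
Lowest: WH-C (3783.00)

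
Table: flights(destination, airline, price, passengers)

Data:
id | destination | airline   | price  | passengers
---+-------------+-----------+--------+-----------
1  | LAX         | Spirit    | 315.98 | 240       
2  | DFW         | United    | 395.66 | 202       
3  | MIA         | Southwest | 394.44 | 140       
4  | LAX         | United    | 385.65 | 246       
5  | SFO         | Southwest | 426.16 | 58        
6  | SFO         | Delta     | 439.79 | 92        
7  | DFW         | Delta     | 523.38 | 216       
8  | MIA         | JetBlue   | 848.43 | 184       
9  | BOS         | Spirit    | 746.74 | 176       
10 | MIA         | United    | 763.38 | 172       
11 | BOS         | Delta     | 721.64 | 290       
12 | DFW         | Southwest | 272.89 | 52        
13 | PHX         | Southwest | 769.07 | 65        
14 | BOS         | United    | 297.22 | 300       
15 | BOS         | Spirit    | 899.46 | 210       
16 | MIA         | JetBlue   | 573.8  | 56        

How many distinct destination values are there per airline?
SELECT airline, COUNT(DISTINCT destination)
FROM flights
GROUP BY airline

Result:
  Delta: 3 distinct
  JetBlue: 1 distinct
  Southwest: 4 distinct
  Spirit: 2 distinct
  United: 4 distinct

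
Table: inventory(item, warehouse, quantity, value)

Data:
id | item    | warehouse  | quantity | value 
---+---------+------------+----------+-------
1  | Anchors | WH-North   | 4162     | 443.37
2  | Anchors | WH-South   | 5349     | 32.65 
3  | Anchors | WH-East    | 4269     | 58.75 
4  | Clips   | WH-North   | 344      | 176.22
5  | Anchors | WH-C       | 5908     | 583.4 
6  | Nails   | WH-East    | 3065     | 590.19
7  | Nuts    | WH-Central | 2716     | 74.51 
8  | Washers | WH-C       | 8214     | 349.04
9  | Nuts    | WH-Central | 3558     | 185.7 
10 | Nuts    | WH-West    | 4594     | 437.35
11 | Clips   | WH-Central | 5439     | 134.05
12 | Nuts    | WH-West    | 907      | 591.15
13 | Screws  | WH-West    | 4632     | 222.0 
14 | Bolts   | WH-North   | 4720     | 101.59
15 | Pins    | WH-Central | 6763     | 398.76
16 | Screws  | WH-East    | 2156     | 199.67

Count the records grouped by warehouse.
SELECT warehouse, COUNT(*) as count
FROM inventory
GROUP BY warehouse

Result:
  WH-C: 2
  WH-Central: 4
  WH-East: 3
  WH-North: 3
  WH-South: 1
  WH-West: 3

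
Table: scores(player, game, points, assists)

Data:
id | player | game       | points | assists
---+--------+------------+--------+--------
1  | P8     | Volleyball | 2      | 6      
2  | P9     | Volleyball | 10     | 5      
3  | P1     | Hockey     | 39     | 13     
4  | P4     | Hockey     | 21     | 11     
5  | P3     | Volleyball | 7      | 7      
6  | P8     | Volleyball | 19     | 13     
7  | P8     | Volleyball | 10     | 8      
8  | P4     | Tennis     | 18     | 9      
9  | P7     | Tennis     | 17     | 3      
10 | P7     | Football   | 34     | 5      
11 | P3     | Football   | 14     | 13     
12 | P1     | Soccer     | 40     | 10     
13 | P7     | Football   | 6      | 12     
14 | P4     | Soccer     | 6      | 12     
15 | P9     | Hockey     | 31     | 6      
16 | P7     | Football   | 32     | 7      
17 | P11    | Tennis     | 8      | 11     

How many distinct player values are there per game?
SELECT game, COUNT(DISTINCT player)
FROM scores
GROUP BY game

Result:
  Football: 2 distinct
  Hockey: 3 distinct
  Soccer: 2 distinct
  Tennis: 3 distinct
  Volleyball: 3 distinct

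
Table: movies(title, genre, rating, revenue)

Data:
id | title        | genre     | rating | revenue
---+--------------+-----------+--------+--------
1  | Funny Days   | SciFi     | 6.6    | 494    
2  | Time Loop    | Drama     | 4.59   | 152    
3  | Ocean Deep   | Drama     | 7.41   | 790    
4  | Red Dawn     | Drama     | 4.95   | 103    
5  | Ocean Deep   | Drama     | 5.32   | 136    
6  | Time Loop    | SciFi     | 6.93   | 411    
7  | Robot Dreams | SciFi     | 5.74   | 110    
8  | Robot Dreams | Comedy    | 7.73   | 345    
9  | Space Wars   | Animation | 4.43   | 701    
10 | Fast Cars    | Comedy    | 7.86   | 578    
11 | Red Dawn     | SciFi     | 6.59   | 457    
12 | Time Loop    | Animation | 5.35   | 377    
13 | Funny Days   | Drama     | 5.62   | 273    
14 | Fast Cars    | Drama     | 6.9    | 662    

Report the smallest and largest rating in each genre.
SELECT genre, MIN(rating), MAX(rating)
FROM movies
GROUP BY genre

Result:
  Animation: min=4.43, max=5.35
  Comedy: min=7.73, max=7.86
  Drama: min=4.59, max=7.41
  SciFi: min=5.74, max=6.93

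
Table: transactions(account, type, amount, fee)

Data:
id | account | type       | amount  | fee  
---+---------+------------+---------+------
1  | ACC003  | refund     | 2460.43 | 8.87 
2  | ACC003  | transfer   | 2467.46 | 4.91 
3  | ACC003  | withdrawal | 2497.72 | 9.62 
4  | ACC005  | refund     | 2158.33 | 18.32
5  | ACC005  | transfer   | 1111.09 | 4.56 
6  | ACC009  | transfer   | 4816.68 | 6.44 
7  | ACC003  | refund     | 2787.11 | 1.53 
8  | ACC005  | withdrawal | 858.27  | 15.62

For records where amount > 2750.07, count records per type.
SELECT type, COUNT(*)
FROM transactions
WHERE amount > 2750.07
GROUP BY type

Note: WHERE filters rows before grouping.

Result:
  refund: 1
  transfer: 1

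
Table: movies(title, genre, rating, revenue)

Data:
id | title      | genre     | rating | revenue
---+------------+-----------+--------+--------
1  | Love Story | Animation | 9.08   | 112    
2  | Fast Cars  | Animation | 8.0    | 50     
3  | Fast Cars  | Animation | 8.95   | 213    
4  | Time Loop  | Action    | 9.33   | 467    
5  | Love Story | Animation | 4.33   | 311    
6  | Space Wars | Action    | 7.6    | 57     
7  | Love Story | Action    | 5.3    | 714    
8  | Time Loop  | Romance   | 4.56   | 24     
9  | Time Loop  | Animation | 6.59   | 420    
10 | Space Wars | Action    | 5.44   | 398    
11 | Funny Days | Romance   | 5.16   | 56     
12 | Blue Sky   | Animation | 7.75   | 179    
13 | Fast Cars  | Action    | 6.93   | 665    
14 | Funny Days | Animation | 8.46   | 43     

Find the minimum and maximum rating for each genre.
SELECT genre, MIN(rating), MAX(rating)
FROM movies
GROUP BY genre

Result:
  Action: min=5.30, max=9.33
  Animation: min=4.33, max=9.08
  Romance: min=4.56, max=5.16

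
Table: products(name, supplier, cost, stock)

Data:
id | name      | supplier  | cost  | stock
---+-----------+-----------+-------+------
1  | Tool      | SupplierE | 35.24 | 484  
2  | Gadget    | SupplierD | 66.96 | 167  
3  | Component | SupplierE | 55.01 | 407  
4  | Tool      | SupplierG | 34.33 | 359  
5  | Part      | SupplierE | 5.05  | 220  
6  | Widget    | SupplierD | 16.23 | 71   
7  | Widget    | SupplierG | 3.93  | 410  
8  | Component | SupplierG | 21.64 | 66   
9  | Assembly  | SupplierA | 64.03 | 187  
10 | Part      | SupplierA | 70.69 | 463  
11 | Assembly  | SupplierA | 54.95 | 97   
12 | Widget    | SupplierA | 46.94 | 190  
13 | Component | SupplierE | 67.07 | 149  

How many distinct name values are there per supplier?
SELECT supplier, COUNT(DISTINCT name)
FROM products
GROUP BY supplier

Result:
  SupplierA: 3 distinct
  SupplierD: 2 distinct
  SupplierE: 3 distinct
  SupplierG: 3 distinct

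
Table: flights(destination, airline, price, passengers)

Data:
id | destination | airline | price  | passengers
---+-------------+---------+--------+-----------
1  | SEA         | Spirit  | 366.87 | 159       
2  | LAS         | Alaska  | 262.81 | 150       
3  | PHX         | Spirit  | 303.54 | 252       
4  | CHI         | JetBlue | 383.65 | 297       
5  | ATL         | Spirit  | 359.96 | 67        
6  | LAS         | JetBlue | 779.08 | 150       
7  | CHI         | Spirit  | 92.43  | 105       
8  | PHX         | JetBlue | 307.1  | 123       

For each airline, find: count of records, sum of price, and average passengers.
SELECT airline,
       COUNT(*) as cnt,
       SUM(price) as total_price,
       AVG(passengers) as avg_passengers
FROM flights
GROUP BY airline

Result:
  Alaska: 1 records, 262.81 total price, 150.00 avg passengers
  JetBlue: 3 records, 1469.83 total price, 190.00 avg passengers
  Spirit: 4 records, 1122.80 total price, 145.75 avg passengers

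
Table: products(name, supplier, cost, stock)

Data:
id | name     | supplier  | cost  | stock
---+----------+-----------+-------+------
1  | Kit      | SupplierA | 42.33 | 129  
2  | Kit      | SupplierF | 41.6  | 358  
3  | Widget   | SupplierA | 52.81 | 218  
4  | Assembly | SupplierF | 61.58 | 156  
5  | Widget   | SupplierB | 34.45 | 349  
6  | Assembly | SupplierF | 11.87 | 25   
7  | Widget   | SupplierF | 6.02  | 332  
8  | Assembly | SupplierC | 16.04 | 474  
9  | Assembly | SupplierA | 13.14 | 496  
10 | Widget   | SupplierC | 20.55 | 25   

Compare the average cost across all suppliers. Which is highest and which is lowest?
SELECT supplier, AVG(cost)
FROM products
GROUP BY supplier
ORDER BY AVG(cost)

All groups:
  SupplierC: 18.30
  SupplierF: 30.27
  SupplierB: 34.45
  SupplierA: 36.09

Highest: SupplierA (36.09)
Lowest: SupplierC (18.30)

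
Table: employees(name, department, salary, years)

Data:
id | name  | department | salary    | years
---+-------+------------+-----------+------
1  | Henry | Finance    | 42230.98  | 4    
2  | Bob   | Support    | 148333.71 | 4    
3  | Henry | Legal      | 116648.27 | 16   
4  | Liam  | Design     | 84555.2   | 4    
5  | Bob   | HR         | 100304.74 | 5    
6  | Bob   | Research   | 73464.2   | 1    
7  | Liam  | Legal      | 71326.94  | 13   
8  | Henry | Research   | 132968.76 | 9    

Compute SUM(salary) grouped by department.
SELECT department, SUM(salary) as result
FROM employees
GROUP BY department

Result:
  Design: 84555.20
  Finance: 42230.98
  HR: 100304.74
  Legal: 187975.21
  Research: 206432.96
  Support: 148333.71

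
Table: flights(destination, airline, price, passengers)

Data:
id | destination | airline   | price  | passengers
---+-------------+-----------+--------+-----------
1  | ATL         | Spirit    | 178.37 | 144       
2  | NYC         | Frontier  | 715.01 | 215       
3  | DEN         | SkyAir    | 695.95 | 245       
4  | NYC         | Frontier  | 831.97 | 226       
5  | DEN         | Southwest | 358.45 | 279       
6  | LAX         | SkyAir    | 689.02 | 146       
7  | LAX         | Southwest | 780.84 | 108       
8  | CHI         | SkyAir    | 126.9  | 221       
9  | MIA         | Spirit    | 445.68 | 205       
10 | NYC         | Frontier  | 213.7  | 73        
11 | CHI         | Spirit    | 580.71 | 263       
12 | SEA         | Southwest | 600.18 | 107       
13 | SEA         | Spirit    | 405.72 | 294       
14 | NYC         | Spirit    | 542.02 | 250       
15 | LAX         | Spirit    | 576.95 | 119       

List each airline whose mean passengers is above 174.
SELECT airline, AVG(passengers)
FROM flights
GROUP BY airline
HAVING AVG(passengers) > 174

Result:
  SkyAir: avg=204.00
  Spirit: avg=212.50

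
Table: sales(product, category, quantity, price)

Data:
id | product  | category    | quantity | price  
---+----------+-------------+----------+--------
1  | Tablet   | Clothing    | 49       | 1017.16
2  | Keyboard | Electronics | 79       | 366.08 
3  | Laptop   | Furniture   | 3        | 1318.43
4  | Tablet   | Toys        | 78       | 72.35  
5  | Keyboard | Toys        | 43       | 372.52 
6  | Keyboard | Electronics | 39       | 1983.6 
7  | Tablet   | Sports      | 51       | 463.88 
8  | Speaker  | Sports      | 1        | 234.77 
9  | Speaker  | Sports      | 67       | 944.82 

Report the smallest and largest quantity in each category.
SELECT category, MIN(quantity), MAX(quantity)
FROM sales
GROUP BY category

Result:
  Clothing: min=49, max=49
  Electronics: min=39, max=79
  Furniture: min=3, max=3
  Sports: min=1, max=67
  Toys: min=43, max=78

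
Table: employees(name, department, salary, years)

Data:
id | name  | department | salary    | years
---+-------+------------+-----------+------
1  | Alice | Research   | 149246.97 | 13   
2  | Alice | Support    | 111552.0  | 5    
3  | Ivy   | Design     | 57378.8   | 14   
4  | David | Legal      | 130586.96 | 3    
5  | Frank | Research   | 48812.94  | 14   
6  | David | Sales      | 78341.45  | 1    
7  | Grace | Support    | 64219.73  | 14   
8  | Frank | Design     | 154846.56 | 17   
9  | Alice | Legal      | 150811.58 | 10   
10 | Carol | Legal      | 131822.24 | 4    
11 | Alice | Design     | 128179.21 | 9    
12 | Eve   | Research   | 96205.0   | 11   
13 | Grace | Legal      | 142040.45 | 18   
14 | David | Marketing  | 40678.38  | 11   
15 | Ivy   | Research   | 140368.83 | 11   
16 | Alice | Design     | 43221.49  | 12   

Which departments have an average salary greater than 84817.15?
SELECT department, AVG(salary)
FROM employees
GROUP BY department
HAVING AVG(salary) > 84817.15

Result:
  Design: avg=95906.52
  Legal: avg=138815.31
  Research: avg=108658.44
  Support: avg=87885.87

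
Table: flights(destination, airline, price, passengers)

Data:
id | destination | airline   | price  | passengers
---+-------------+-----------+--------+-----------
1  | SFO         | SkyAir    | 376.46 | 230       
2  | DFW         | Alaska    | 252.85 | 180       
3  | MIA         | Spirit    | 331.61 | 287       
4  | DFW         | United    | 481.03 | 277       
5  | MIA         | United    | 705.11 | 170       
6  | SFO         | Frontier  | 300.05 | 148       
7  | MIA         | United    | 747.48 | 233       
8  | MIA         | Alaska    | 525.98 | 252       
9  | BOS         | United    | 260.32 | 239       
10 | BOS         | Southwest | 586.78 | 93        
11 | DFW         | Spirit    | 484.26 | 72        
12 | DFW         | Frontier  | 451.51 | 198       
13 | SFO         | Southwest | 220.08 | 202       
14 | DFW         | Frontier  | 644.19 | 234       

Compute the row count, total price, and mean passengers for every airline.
SELECT airline,
       COUNT(*) as cnt,
       SUM(price) as total_price,
       AVG(passengers) as avg_passengers
FROM flights
GROUP BY airline

Result:
  Alaska: 2 records, 778.83 total price, 216.00 avg passengers
  Frontier: 3 records, 1395.75 total price, 193.33 avg passengers
  SkyAir: 1 records, 376.46 total price, 230.00 avg passengers
  Southwest: 2 records, 806.86 total price, 147.50 avg passengers
  Spirit: 2 records, 815.87 total price, 179.50 avg passengers
  United: 4 records, 2193.94 total price, 229.75 avg passengers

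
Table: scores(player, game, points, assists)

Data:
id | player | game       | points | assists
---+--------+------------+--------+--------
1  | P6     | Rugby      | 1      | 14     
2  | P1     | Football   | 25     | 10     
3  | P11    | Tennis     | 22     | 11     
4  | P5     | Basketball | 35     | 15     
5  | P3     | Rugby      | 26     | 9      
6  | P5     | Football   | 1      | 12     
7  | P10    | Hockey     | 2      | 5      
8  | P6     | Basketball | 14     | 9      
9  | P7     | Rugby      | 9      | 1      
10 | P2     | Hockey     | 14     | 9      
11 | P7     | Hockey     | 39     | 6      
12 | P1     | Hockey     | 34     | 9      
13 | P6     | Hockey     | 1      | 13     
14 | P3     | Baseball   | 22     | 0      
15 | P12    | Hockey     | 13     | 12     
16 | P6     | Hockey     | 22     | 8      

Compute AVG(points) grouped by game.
SELECT game, AVG(points) as result
FROM scores
GROUP BY game

Result:
  Baseball: 22.00
  Basketball: 24.50
  Football: 13.00
  Hockey: 17.86
  Rugby: 12.00
  Tennis: 22.00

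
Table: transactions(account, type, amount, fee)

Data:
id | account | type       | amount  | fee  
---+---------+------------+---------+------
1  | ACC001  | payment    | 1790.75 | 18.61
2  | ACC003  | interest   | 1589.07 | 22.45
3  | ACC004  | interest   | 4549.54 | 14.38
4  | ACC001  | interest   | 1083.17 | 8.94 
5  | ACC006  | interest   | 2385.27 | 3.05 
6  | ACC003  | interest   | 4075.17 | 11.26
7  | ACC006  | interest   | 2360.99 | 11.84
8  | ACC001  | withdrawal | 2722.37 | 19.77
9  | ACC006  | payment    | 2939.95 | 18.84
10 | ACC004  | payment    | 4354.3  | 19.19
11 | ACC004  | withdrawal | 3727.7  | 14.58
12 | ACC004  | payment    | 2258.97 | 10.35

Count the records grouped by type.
SELECT type, COUNT(*) as count
FROM transactions
GROUP BY type

Result:
  interest: 6
  payment: 4
  withdrawal: 2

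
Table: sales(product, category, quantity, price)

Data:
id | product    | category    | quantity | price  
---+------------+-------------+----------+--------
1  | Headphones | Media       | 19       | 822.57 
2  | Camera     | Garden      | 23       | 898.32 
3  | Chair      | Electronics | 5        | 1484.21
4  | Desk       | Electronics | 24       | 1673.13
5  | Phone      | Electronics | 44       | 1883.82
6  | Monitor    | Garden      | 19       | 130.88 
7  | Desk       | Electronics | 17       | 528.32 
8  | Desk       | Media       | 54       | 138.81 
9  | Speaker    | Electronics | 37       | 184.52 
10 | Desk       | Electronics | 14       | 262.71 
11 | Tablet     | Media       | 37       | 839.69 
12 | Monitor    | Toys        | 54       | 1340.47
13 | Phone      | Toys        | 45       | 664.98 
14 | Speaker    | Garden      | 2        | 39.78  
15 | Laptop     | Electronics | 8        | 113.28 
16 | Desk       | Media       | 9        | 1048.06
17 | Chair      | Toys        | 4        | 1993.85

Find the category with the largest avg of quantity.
SELECT category, AVG(quantity) as val
FROM sales
GROUP BY category
ORDER BY val DESC
LIMIT 1

Result: Toys with avg(quantity) = 34.33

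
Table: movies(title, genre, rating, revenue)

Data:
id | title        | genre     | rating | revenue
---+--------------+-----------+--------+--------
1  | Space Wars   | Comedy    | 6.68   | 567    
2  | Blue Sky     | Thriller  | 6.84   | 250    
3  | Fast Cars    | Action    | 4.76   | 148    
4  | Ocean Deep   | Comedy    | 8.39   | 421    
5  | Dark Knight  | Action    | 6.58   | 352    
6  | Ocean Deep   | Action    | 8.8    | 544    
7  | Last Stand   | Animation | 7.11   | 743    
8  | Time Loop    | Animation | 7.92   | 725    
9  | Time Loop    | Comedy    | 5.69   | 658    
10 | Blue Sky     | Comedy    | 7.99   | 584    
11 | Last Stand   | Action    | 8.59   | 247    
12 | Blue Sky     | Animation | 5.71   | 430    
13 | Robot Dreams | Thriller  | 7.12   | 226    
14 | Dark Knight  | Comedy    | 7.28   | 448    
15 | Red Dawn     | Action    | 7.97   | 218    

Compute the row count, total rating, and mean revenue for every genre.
SELECT genre,
       COUNT(*) as cnt,
       SUM(rating) as total_rating,
       AVG(revenue) as avg_revenue
FROM movies
GROUP BY genre

Result:
  Action: 5 records, 36.70 total rating, 301.80 avg revenue
  Animation: 3 records, 20.74 total rating, 632.67 avg revenue
  Comedy: 5 records, 36.03 total rating, 535.60 avg revenue
  Thriller: 2 records, 13.96 total rating, 238.00 avg revenue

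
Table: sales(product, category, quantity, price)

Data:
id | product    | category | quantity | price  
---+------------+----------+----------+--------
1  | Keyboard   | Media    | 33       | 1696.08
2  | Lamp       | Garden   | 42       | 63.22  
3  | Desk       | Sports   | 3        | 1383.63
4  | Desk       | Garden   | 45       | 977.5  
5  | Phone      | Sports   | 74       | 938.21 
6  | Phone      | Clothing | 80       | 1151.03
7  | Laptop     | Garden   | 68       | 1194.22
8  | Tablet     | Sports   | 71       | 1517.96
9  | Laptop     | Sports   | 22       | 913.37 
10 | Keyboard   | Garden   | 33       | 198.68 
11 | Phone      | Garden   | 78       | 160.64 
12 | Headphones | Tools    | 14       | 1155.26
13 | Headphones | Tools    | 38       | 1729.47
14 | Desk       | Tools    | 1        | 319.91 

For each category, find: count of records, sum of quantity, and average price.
SELECT category,
       COUNT(*) as cnt,
       SUM(quantity) as total_quantity,
       AVG(price) as avg_price
FROM sales
GROUP BY category

Result:
  Clothing: 1 records, 80 total quantity, 1151.03 avg price
  Garden: 5 records, 266 total quantity, 518.85 avg price
  Media: 1 records, 33 total quantity, 1696.08 avg price
  Sports: 4 records, 170 total quantity, 1188.29 avg price
  Tools: 3 records, 53 total quantity, 1068.21 avg price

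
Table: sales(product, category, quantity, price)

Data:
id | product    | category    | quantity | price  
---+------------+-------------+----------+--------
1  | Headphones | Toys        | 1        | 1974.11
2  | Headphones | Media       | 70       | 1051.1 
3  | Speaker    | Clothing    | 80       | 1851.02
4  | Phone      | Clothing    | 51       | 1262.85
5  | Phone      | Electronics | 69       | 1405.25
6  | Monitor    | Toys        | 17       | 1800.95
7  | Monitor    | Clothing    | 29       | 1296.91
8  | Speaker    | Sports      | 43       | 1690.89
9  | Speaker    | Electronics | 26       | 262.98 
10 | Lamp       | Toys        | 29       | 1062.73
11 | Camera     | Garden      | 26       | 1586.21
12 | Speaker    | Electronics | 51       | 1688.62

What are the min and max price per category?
SELECT category, MIN(price), MAX(price)
FROM sales
GROUP BY category

Result:
  Clothing: min=1262.85, max=1851.02
  Electronics: min=262.98, max=1688.62
  Garden: min=1586.21, max=1586.21
  Media: min=1051.10, max=1051.10
  Sports: min=1690.89, max=1690.89
  Toys: min=1062.73, max=1974.11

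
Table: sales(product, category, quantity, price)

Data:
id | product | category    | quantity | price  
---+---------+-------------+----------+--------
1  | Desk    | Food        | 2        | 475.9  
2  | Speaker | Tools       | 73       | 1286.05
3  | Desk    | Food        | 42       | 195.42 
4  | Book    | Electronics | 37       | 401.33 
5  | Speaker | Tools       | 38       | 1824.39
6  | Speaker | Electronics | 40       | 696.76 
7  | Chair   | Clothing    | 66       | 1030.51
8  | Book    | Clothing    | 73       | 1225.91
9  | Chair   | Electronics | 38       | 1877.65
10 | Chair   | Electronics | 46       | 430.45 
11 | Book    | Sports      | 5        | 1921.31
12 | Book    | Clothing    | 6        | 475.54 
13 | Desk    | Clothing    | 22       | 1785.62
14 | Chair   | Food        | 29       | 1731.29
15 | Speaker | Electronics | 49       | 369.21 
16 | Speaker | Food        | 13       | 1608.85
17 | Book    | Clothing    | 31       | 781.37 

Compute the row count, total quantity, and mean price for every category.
SELECT category,
       COUNT(*) as cnt,
       SUM(quantity) as total_quantity,
       AVG(price) as avg_price
FROM sales
GROUP BY category

Result:
  Clothing: 5 records, 198 total quantity, 1059.79 avg price
  Electronics: 5 records, 210 total quantity, 755.08 avg price
  Food: 4 records, 86 total quantity, 1002.87 avg price
  Sports: 1 records, 5 total quantity, 1921.31 avg price
  Tools: 2 records, 111 total quantity, 1555.22 avg price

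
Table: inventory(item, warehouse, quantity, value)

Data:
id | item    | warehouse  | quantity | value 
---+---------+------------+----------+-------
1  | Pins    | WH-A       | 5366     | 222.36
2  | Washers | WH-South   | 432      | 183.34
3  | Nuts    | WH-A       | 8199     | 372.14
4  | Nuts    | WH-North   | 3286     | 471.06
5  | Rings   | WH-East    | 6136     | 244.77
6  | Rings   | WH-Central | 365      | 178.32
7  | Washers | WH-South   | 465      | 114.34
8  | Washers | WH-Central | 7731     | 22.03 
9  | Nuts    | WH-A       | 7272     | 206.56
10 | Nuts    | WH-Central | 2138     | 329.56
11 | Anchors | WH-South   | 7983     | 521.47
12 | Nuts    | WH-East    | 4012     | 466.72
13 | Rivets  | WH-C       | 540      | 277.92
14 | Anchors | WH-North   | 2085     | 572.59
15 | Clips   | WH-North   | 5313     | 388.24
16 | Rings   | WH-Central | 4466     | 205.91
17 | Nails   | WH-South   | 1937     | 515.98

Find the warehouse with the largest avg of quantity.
SELECT warehouse, AVG(quantity) as val
FROM inventory
GROUP BY warehouse
ORDER BY val DESC
LIMIT 1

Result: WH-A with avg(quantity) = 6945.67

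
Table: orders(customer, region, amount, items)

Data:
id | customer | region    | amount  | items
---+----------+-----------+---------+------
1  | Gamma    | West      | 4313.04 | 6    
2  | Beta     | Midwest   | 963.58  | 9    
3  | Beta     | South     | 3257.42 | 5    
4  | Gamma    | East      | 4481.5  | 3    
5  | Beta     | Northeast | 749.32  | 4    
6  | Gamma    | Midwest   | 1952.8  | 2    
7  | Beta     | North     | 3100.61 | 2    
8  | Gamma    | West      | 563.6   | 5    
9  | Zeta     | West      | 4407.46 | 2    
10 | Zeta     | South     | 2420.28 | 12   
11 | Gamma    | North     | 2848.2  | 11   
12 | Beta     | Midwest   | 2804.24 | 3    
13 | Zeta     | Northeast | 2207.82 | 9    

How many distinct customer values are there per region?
SELECT region, COUNT(DISTINCT customer)
FROM orders
GROUP BY region

Result:
  East: 1 distinct
  Midwest: 2 distinct
  North: 2 distinct
  Northeast: 2 distinct
  South: 2 distinct
  West: 2 distinct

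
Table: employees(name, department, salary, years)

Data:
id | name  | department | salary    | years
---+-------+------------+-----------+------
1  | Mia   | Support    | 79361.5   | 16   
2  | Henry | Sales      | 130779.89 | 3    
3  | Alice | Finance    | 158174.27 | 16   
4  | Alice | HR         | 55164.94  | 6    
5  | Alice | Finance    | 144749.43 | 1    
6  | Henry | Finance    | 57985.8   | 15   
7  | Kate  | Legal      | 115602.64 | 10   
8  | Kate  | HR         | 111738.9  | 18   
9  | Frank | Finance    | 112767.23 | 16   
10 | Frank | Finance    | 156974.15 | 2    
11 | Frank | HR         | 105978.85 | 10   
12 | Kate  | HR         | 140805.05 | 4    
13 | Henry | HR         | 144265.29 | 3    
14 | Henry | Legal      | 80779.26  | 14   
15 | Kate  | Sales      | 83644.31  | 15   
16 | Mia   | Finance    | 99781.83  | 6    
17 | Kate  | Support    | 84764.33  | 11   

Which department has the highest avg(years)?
SELECT department, AVG(years) as val
FROM employees
GROUP BY department
ORDER BY val DESC
LIMIT 1

Result: Support with avg(years) = 13.50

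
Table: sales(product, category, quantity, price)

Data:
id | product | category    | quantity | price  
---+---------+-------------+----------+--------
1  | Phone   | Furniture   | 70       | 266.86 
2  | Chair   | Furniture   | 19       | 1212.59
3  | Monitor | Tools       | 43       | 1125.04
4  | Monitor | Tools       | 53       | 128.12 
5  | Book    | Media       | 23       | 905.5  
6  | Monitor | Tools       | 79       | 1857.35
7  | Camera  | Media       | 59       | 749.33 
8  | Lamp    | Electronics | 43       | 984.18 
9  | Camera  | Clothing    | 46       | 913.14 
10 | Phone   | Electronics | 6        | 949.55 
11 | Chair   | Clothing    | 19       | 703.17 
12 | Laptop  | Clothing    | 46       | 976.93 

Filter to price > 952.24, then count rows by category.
SELECT category, COUNT(*)
FROM sales
WHERE price > 952.24
GROUP BY category

Note: WHERE filters rows before grouping.

Result:
  Clothing: 1
  Electronics: 1
  Furniture: 1
  Tools: 2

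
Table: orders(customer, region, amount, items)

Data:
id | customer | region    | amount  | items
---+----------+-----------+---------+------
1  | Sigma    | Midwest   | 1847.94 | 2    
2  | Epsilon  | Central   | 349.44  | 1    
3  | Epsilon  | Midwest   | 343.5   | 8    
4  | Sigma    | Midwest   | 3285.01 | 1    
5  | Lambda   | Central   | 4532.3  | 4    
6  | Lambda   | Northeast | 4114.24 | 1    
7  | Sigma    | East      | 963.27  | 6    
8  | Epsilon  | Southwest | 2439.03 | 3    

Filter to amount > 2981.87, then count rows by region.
SELECT region, COUNT(*)
FROM orders
WHERE amount > 2981.87
GROUP BY region

Note: WHERE filters rows before grouping.

Result:
  Central: 1
  Midwest: 1
  Northeast: 1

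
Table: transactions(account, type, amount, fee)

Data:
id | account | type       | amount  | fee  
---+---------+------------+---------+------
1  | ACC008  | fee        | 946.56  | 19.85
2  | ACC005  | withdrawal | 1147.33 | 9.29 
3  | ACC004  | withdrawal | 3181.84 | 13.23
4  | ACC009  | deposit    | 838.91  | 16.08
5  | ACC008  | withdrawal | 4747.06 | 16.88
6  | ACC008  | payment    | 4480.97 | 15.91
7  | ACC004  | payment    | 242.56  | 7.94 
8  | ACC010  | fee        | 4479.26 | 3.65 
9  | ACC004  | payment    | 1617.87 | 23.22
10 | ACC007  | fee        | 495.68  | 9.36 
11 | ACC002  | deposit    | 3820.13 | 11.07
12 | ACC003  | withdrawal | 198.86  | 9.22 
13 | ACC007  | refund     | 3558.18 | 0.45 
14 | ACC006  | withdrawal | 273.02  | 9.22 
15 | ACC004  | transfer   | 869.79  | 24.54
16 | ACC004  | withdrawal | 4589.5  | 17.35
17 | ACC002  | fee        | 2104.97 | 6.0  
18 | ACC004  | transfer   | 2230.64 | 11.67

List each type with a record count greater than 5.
SELECT type, COUNT(*) as cnt
FROM transactions
GROUP BY type
HAVING COUNT(*) > 5

Result:
  withdrawal: 6

Note: HAVING filters groups after aggregation, WHERE filters rows before.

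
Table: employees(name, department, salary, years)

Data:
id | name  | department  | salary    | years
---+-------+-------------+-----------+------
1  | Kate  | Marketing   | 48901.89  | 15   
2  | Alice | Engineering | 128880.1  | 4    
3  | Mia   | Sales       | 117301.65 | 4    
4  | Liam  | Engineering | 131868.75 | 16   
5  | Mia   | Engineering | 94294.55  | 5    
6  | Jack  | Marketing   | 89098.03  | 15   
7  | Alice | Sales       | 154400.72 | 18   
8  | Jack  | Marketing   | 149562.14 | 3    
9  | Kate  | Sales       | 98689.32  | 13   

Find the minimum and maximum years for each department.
SELECT department, MIN(years), MAX(years)
FROM employees
GROUP BY department

Result:
  Engineering: min=4, max=16
  Marketing: min=3, max=15
  Sales: min=4, max=18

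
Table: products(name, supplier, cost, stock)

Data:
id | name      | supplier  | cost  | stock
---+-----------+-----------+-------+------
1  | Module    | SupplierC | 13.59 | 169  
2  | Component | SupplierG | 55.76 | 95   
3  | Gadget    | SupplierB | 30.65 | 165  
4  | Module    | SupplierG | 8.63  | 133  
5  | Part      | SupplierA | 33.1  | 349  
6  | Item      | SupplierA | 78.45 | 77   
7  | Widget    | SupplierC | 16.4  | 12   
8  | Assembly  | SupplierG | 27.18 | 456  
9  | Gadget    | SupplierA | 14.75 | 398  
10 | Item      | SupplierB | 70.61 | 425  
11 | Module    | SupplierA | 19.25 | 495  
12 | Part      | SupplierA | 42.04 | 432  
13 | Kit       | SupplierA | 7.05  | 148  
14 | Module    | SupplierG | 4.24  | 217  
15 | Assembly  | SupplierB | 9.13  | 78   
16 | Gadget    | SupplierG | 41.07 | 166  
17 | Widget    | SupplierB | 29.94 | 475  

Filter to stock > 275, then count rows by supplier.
SELECT supplier, COUNT(*)
FROM products
WHERE stock > 275
GROUP BY supplier

Note: WHERE filters rows before grouping.

Result:
  SupplierA: 4
  SupplierB: 2
  SupplierG: 1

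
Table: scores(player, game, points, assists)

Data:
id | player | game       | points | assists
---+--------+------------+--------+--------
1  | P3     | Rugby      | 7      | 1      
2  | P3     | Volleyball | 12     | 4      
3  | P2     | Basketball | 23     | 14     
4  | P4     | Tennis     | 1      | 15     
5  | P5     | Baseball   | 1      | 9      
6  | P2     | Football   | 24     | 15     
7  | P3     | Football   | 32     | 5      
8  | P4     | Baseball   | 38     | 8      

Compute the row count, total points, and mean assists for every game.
SELECT game,
       COUNT(*) as cnt,
       SUM(points) as total_points,
       AVG(assists) as avg_assists
FROM scores
GROUP BY game

Result:
  Baseball: 2 records, 39 total points, 8.50 avg assists
  Basketball: 1 records, 23 total points, 14.00 avg assists
  Football: 2 records, 56 total points, 10.00 avg assists
  Rugby: 1 records, 7 total points, 1.00 avg assists
  Tennis: 1 records, 1 total points, 15.00 avg assists
  Volleyball: 1 records, 12 total points, 4.00 avg assists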